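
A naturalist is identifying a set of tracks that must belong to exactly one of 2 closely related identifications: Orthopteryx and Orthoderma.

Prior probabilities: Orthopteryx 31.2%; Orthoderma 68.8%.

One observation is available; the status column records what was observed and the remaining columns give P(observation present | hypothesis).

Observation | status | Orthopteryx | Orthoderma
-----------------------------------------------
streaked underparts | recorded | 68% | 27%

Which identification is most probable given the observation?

For each hypothesis, the unnormalized posterior weight is prior × likelihood:
  Orthopteryx: 0.312 × 0.68 = 0.21216
  Orthoderma: 0.688 × 0.27 = 0.18576
Normalizing constant Z = 0.21216 + 0.18576 = 0.39792.
P(Orthopteryx | evidence) ≈ 0.21216 / 0.39792 ≈ 0.533
P(Orthoderma | evidence) ≈ 0.18576 / 0.39792 ≈ 0.467
The largest is 0.533, so Orthopteryx is most probable.

Orthopteryx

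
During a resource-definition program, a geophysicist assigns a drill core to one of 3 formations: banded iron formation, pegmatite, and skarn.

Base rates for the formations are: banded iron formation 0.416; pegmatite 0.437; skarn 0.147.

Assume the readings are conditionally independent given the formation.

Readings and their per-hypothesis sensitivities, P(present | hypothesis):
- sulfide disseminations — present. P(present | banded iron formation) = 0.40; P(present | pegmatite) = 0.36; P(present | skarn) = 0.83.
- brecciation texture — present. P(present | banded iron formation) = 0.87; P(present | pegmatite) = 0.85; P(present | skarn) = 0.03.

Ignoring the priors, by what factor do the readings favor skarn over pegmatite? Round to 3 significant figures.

The Bayes factor is the ratio of the joint likelihoods of the reading pattern under the two hypotheses.
  skarn: 0.83 × 0.03 = 0.0249
  pegmatite: 0.36 × 0.85 = 0.306
Bayes factor = 0.0249 / 0.306 ≈ 0.0814

0.0814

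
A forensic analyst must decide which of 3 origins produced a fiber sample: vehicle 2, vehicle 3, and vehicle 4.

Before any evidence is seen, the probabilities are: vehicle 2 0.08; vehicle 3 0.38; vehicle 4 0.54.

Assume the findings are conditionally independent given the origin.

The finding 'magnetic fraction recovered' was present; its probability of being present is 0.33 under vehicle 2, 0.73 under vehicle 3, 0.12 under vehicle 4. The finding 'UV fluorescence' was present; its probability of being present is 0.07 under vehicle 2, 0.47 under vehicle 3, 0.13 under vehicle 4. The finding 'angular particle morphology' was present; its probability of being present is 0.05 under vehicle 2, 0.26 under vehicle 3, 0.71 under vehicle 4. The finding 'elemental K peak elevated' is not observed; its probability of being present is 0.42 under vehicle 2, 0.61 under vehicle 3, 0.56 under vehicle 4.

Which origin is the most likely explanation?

vehicle 3

By Bayes' rule with conditional independence, the unnormalized weight for each hypothesis is prior × ∏ likelihoods (using 1 − P(present | H) for each absent finding):
  vehicle 2: 0.08 × 0.33 × 0.07 × 0.05 × (1 − 0.42) = 5.3592e-05
  vehicle 3: 0.38 × 0.73 × 0.47 × 0.26 × (1 − 0.61) = 0.01322
  vehicle 4: 0.54 × 0.12 × 0.13 × 0.71 × (1 − 0.56) = 0.0026317
Marginal likelihood of the evidence = 0.015906.
P(vehicle 2 | evidence) ≈ 5.3592e-05 / 0.015906 ≈ 0.003
P(vehicle 3 | evidence) ≈ 0.01322 / 0.015906 ≈ 0.831
P(vehicle 4 | evidence) ≈ 0.0026317 / 0.015906 ≈ 0.165
The largest is 0.831, so vehicle 3 is most probable.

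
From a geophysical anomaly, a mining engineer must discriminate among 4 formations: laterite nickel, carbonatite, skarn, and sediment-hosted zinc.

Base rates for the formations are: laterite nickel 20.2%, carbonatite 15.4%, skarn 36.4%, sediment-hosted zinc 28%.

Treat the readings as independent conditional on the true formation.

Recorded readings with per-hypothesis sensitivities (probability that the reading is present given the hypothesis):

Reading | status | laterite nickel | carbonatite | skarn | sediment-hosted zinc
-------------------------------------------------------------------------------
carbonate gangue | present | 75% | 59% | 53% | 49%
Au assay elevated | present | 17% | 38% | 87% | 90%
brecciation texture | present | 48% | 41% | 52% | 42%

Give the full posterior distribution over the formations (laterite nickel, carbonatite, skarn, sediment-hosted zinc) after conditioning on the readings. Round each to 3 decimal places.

By Bayes' rule with conditional independence, the unnormalized weight for each hypothesis is prior × ∏ likelihoods:
  laterite nickel: 0.202 × 0.75 × 0.17 × 0.48 = 0.012362
  carbonatite: 0.154 × 0.59 × 0.38 × 0.41 = 0.014156
  skarn: 0.364 × 0.53 × 0.87 × 0.52 = 0.087277
  sediment-hosted zinc: 0.280 × 0.49 × 0.90 × 0.42 = 0.051862
Normalizing constant Z = 0.012362 + 0.014156 + 0.087277 + 0.051862 = 0.16566.
P(laterite nickel | evidence) = 0.012362 / 0.16566 ≈ 0.075
P(carbonatite | evidence) = 0.014156 / 0.16566 ≈ 0.085
P(skarn | evidence) = 0.087277 / 0.16566 ≈ 0.527
P(sediment-hosted zinc | evidence) = 0.051862 / 0.16566 ≈ 0.313

0.075, 0.085, 0.527, 0.313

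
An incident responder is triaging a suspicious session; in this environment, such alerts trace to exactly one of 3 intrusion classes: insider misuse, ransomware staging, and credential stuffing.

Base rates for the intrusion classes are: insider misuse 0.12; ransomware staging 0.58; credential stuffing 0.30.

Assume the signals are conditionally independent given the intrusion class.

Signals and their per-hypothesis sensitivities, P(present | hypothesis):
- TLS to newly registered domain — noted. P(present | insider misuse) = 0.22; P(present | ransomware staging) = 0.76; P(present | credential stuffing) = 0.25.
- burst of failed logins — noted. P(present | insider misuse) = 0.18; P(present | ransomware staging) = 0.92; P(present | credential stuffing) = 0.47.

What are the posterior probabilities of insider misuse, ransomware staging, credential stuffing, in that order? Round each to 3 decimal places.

Multiply each prior by the joint likelihood of the signal pattern:
  insider misuse: 0.12 × 0.22 × 0.18 = 0.004752
  ransomware staging: 0.58 × 0.76 × 0.92 = 0.40554
  credential stuffing: 0.30 × 0.25 × 0.47 = 0.03525
Normalizing constant Z = 0.004752 + 0.40554 + 0.03525 = 0.44554.
P(insider misuse | evidence) = 0.004752 / 0.44554 ≈ 0.011
P(ransomware staging | evidence) = 0.40554 / 0.44554 ≈ 0.910
P(credential stuffing | evidence) = 0.03525 / 0.44554 ≈ 0.079

0.011, 0.910, 0.079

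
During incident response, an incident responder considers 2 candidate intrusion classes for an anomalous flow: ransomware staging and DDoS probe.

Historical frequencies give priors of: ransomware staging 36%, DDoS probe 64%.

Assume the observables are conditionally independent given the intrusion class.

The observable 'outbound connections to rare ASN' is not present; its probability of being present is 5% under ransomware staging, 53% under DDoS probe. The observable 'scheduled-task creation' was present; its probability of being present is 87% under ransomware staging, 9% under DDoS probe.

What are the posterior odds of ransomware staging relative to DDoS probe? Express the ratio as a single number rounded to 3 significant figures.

Unnormalized posterior weight (prior times the observable likelihoods) for each of the two hypotheses (using 1 − P(present | H) for each absent observable):
  ransomware staging: 0.36 × (1 − 0.05) × 0.87 = 0.29754
  DDoS probe: 0.64 × (1 − 0.53) × 0.09 = 0.027072
Posterior odds = 0.29754 / 0.027072 ≈ 11.0.

11.0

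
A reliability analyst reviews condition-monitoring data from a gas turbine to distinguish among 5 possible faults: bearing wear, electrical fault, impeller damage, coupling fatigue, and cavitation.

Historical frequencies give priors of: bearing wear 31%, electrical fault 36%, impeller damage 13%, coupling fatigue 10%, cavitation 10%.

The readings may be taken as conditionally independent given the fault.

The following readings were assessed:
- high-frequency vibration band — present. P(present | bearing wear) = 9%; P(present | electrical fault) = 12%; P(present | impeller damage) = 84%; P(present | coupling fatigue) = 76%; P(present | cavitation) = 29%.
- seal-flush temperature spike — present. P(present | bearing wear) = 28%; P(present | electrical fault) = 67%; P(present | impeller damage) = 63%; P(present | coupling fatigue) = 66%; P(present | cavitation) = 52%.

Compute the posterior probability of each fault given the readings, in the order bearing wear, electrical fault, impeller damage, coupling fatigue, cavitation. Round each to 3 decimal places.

0.046, 0.169, 0.403, 0.294, 0.088

For each hypothesis, the unnormalized posterior weight is prior × product of the reading likelihoods:
  bearing wear: 0.31 × 0.09 × 0.28 = 0.007812
  electrical fault: 0.36 × 0.12 × 0.67 = 0.028944
  impeller damage: 0.13 × 0.84 × 0.63 = 0.068796
  coupling fatigue: 0.10 × 0.76 × 0.66 = 0.05016
  cavitation: 0.10 × 0.29 × 0.52 = 0.01508
Normalizing constant Z = 0.007812 + 0.028944 + 0.068796 + 0.05016 + 0.01508 = 0.17079.
P(bearing wear | evidence) = 0.007812 / 0.17079 ≈ 0.046
P(electrical fault | evidence) = 0.028944 / 0.17079 ≈ 0.169
P(impeller damage | evidence) = 0.068796 / 0.17079 ≈ 0.403
P(coupling fatigue | evidence) = 0.05016 / 0.17079 ≈ 0.294
P(cavitation | evidence) = 0.01508 / 0.17079 ≈ 0.088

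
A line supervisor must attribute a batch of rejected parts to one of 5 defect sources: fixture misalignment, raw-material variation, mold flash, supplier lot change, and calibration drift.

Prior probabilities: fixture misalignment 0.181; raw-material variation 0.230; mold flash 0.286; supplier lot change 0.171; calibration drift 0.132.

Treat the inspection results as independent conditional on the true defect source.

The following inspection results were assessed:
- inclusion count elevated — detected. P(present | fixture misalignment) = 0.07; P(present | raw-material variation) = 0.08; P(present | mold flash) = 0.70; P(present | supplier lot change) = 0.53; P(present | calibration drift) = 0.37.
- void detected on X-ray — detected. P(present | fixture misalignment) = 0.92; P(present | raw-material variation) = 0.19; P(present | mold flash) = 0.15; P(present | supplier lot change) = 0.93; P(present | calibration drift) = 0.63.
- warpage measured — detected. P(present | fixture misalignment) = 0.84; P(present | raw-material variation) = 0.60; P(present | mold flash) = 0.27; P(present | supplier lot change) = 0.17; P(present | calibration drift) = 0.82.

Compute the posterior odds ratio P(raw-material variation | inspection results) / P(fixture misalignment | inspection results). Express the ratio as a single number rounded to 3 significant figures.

0.214

Unnormalized posterior weight (prior times the inspection result likelihoods) for each of the two hypotheses:
  raw-material variation: 0.230 × 0.08 × 0.19 × 0.60 = 0.0020976
  fixture misalignment: 0.181 × 0.07 × 0.92 × 0.84 = 0.0097914
Odds(raw-material variation : fixture misalignment) = 0.0020976 / 0.0097914 ≈ 0.214.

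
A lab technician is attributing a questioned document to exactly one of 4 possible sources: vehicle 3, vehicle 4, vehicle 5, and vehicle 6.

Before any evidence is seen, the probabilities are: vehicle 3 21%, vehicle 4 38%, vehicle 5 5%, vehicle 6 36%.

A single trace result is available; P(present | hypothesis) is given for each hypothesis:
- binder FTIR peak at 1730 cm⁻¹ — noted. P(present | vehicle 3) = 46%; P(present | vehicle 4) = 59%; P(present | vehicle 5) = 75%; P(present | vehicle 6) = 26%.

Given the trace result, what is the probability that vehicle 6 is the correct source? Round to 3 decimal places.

Multiply each prior by the likelihood of the trace result:
  vehicle 3: 0.21 × 0.46 = 0.0966
  vehicle 4: 0.38 × 0.59 = 0.2242
  vehicle 5: 0.05 × 0.75 = 0.0375
  vehicle 6: 0.36 × 0.26 = 0.0936
The unnormalized weights sum to 0.4519.
P(vehicle 6 | evidence) = 0.0936 / 0.4519 ≈ 0.207.

0.207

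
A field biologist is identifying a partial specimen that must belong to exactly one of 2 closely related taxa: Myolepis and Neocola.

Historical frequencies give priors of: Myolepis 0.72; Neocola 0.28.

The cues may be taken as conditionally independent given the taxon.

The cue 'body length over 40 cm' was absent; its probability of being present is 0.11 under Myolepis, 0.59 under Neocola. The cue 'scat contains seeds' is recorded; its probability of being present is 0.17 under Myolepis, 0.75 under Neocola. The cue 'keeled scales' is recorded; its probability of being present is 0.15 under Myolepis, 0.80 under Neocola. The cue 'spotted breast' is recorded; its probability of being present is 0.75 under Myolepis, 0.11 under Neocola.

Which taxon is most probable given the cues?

For each hypothesis, the unnormalized posterior weight is prior × product of the cue likelihoods (using 1 − P(present | H) for each absent cue):
  Myolepis: 0.72 × (1 − 0.11) × 0.17 × 0.15 × 0.75 = 0.012255
  Neocola: 0.28 × (1 − 0.59) × 0.75 × 0.80 × 0.11 = 0.0075768
The unnormalized weights sum to 0.019832.
P(Myolepis | evidence) ≈ 0.012255 / 0.019832 ≈ 0.618
P(Neocola | evidence) ≈ 0.0075768 / 0.019832 ≈ 0.382
The largest is 0.618, so Myolepis is most probable.

Myolepis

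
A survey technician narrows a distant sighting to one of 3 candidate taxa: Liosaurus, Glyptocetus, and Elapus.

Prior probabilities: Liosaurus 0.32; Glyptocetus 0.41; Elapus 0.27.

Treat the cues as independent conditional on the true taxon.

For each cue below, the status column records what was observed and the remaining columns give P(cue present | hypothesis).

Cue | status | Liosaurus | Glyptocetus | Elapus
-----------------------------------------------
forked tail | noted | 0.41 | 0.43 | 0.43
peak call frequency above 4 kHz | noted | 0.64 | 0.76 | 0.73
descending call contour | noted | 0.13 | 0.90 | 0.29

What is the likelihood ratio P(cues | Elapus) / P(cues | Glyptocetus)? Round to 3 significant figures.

0.310

Joint likelihood of the cue pattern under each hypothesis:
  Elapus: 0.43 × 0.73 × 0.29 = 0.091031
  Glyptocetus: 0.43 × 0.76 × 0.90 = 0.29412
Bayes factor = 0.091031 / 0.29412 ≈ 0.310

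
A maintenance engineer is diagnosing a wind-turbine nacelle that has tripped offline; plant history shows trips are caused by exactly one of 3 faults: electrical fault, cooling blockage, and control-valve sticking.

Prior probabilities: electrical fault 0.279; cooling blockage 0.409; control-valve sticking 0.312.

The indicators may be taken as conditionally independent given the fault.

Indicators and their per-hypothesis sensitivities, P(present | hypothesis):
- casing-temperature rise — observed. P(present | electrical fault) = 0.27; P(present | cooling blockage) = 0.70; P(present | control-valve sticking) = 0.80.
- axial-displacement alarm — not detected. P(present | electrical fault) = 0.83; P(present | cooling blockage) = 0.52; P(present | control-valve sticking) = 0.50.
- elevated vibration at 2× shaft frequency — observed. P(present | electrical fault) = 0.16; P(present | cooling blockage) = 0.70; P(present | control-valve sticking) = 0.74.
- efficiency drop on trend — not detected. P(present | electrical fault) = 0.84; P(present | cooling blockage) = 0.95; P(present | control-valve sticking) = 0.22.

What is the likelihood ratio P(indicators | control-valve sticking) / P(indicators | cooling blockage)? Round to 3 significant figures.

19.6

The Bayes factor is the ratio of the joint likelihoods of the indicator pattern under the two hypotheses (using 1 − P(present | H) for each absent indicator).
  control-valve sticking: 0.80 × (1 − 0.50) × 0.74 × (1 − 0.22) = 0.23088
  cooling blockage: 0.70 × (1 − 0.52) × 0.70 × (1 − 0.95) = 0.01176
Bayes factor = 0.23088 / 0.01176 ≈ 19.6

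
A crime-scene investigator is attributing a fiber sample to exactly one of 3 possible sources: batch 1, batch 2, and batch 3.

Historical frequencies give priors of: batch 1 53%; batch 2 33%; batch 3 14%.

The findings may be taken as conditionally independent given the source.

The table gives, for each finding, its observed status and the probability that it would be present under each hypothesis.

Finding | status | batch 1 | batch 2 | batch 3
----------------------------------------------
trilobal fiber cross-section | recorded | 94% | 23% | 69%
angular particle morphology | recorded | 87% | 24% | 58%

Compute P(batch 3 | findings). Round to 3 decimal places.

0.110

For each hypothesis, the unnormalized posterior weight is prior × product of the finding likelihoods:
  batch 1: 0.53 × 0.94 × 0.87 = 0.43343
  batch 2: 0.33 × 0.23 × 0.24 = 0.018216
  batch 3: 0.14 × 0.69 × 0.58 = 0.056028
Marginal likelihood of the evidence = 0.50768.
P(batch 3 | evidence) = 0.056028 / 0.50768 ≈ 0.110.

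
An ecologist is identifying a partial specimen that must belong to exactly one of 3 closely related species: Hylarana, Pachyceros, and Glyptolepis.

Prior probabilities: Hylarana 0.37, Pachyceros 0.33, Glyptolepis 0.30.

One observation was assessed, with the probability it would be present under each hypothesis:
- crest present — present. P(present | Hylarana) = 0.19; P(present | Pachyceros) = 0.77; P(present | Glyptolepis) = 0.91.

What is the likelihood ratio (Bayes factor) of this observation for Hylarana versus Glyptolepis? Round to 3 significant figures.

0.209

Likelihood of this observation under each hypothesis:
  Hylarana: 0.19
  Glyptolepis: 0.91
Bayes factor = 0.19 / 0.91 ≈ 0.209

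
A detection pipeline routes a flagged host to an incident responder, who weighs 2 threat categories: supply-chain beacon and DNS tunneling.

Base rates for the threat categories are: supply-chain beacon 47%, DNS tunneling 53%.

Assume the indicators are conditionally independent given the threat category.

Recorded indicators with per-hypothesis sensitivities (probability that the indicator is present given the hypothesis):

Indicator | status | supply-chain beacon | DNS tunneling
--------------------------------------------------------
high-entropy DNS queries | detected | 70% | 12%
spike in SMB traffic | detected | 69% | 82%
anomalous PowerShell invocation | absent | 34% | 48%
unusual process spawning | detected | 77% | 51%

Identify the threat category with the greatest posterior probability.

supply-chain beacon

By Bayes' rule with conditional independence, the unnormalized weight for each hypothesis is prior × ∏ likelihoods (using 1 − P(present | H) for each absent indicator):
  supply-chain beacon: 0.47 × 0.70 × 0.69 × (1 − 0.34) × 0.77 = 0.11537
  DNS tunneling: 0.53 × 0.12 × 0.82 × (1 − 0.48) × 0.51 = 0.013831
Marginal likelihood of the evidence = 0.1292.
P(supply-chain beacon | evidence) ≈ 0.11537 / 0.1292 ≈ 0.893
P(DNS tunneling | evidence) ≈ 0.013831 / 0.1292 ≈ 0.107
The largest is 0.893, so supply-chain beacon is most probable.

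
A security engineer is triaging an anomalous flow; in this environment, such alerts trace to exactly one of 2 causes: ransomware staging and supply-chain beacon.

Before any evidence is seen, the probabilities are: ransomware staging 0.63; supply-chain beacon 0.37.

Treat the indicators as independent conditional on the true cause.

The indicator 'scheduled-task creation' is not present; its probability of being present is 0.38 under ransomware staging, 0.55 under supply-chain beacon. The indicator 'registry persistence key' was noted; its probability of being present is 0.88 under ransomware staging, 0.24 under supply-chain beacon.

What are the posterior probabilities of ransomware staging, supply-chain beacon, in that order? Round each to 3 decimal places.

Multiply each prior by the joint likelihood of the indicator pattern (using 1 − P(present | H) for each absent indicator):
  ransomware staging: 0.63 × (1 − 0.38) × 0.88 = 0.34373
  supply-chain beacon: 0.37 × (1 − 0.55) × 0.24 = 0.03996
Normalizing constant Z = 0.34373 + 0.03996 = 0.38369.
P(ransomware staging | evidence) = 0.34373 / 0.38369 ≈ 0.896
P(supply-chain beacon | evidence) = 0.03996 / 0.38369 ≈ 0.104

0.896, 0.104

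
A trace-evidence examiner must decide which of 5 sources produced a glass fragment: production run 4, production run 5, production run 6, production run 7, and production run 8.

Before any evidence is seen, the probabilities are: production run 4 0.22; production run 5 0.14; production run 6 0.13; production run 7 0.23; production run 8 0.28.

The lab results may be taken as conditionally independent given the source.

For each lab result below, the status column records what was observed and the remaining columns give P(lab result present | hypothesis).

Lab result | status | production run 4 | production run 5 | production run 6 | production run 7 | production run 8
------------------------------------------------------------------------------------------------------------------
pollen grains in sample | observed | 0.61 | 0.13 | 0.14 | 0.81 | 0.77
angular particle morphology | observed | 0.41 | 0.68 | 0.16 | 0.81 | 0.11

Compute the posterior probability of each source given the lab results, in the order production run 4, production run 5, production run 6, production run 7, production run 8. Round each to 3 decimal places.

Multiply each prior by the joint likelihood of the lab result pattern:
  production run 4: 0.22 × 0.61 × 0.41 = 0.055022
  production run 5: 0.14 × 0.13 × 0.68 = 0.012376
  production run 6: 0.13 × 0.14 × 0.16 = 0.002912
  production run 7: 0.23 × 0.81 × 0.81 = 0.1509
  production run 8: 0.28 × 0.77 × 0.11 = 0.023716
Normalizing constant Z = 0.055022 + 0.012376 + 0.002912 + 0.1509 + 0.023716 = 0.24493.
P(production run 4 | evidence) = 0.055022 / 0.24493 ≈ 0.225
P(production run 5 | evidence) = 0.012376 / 0.24493 ≈ 0.051
P(production run 6 | evidence) = 0.002912 / 0.24493 ≈ 0.012
P(production run 7 | evidence) = 0.1509 / 0.24493 ≈ 0.616
P(production run 8 | evidence) = 0.023716 / 0.24493 ≈ 0.097

0.225, 0.051, 0.012, 0.616, 0.097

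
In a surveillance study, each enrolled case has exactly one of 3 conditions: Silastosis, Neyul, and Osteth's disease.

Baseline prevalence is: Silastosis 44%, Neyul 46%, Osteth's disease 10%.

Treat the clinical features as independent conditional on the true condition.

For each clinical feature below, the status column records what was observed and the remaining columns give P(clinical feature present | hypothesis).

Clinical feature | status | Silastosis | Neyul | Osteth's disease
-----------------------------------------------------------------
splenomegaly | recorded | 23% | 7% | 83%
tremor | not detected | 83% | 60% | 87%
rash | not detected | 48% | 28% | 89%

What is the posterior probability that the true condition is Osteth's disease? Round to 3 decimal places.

0.061

By Bayes' rule with conditional independence, the unnormalized weight for each hypothesis is prior × ∏ likelihoods (using 1 − P(present | H) for each absent clinical feature):
  Silastosis: 0.44 × 0.23 × (1 − 0.83) × (1 − 0.48) = 0.0089461
  Neyul: 0.46 × 0.07 × (1 − 0.60) × (1 − 0.28) = 0.0092736
  Osteth's disease: 0.10 × 0.83 × (1 − 0.87) × (1 − 0.89) = 0.0011869
The unnormalized weights sum to 0.019407.
P(Osteth's disease | evidence) = 0.0011869 / 0.019407 ≈ 0.061.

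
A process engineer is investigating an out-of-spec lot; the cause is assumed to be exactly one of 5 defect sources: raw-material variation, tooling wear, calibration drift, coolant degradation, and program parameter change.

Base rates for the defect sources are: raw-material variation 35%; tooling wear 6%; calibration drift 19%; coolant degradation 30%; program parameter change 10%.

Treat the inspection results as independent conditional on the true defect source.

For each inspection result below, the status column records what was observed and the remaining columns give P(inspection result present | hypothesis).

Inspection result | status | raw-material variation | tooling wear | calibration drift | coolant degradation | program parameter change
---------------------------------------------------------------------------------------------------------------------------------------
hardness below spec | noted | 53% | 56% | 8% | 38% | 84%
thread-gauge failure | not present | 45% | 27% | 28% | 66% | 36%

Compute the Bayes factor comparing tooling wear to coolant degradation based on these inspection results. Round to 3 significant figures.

Joint likelihood of the inspection result pattern under each hypothesis (using 1 − P(present | H) for each absent inspection result):
  tooling wear: 0.56 × (1 − 0.27) = 0.4088
  coolant degradation: 0.38 × (1 − 0.66) = 0.1292
Bayes factor = 0.4088 / 0.1292 ≈ 3.16

3.16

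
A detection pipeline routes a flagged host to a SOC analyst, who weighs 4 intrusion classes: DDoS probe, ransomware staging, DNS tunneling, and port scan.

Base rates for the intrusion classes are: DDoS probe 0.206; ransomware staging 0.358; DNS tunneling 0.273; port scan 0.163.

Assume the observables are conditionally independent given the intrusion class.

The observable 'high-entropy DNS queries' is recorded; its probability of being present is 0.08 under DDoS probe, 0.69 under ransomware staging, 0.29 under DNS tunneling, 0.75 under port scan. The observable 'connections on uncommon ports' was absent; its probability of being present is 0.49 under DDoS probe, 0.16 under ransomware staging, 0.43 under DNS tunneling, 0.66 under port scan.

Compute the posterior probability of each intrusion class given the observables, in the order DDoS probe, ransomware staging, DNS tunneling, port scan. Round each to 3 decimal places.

0.028, 0.686, 0.149, 0.137

By Bayes' rule with conditional independence, the unnormalized weight for each hypothesis is prior × ∏ likelihoods (using 1 − P(present | H) for each absent observable):
  DDoS probe: 0.206 × 0.08 × (1 − 0.49) = 0.0084048
  ransomware staging: 0.358 × 0.69 × (1 − 0.16) = 0.2075
  DNS tunneling: 0.273 × 0.29 × (1 − 0.43) = 0.045127
  port scan: 0.163 × 0.75 × (1 − 0.66) = 0.041565
Normalizing constant Z = 0.0084048 + 0.2075 + 0.045127 + 0.041565 = 0.30259.
P(DDoS probe | evidence) = 0.0084048 / 0.30259 ≈ 0.028
P(ransomware staging | evidence) = 0.2075 / 0.30259 ≈ 0.686
P(DNS tunneling | evidence) = 0.045127 / 0.30259 ≈ 0.149
P(port scan | evidence) = 0.041565 / 0.30259 ≈ 0.137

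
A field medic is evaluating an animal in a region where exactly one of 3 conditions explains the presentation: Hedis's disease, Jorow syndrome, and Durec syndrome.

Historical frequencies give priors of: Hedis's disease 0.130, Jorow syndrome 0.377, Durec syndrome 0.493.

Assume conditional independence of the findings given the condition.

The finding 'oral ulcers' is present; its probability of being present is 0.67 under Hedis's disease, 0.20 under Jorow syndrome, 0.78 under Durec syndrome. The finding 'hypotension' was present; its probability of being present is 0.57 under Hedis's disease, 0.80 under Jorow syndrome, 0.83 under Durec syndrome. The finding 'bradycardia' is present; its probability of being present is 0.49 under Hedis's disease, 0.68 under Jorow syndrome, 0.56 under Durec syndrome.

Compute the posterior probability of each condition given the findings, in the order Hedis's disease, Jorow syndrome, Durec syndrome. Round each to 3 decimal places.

For each hypothesis, the unnormalized posterior weight is prior × product of the finding likelihoods:
  Hedis's disease: 0.130 × 0.67 × 0.57 × 0.49 = 0.024327
  Jorow syndrome: 0.377 × 0.20 × 0.80 × 0.68 = 0.041018
  Durec syndrome: 0.493 × 0.78 × 0.83 × 0.56 = 0.17873
Marginal likelihood of the evidence = 0.24408.
P(Hedis's disease | evidence) = 0.024327 / 0.24408 ≈ 0.100
P(Jorow syndrome | evidence) = 0.041018 / 0.24408 ≈ 0.168
P(Durec syndrome | evidence) = 0.17873 / 0.24408 ≈ 0.732

0.100, 0.168, 0.732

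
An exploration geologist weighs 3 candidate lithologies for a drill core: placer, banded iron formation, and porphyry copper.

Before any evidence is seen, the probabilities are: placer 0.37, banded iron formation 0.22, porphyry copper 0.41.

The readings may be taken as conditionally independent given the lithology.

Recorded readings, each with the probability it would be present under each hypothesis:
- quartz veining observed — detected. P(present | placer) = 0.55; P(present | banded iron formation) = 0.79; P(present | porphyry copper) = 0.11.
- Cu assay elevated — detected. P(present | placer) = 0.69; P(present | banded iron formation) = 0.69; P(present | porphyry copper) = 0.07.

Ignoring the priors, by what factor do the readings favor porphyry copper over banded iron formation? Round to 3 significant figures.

0.0141

Joint likelihood of the reading pattern under each hypothesis:
  porphyry copper: 0.11 × 0.07 = 0.0077
  banded iron formation: 0.79 × 0.69 = 0.5451
Bayes factor = 0.0077 / 0.5451 ≈ 0.0141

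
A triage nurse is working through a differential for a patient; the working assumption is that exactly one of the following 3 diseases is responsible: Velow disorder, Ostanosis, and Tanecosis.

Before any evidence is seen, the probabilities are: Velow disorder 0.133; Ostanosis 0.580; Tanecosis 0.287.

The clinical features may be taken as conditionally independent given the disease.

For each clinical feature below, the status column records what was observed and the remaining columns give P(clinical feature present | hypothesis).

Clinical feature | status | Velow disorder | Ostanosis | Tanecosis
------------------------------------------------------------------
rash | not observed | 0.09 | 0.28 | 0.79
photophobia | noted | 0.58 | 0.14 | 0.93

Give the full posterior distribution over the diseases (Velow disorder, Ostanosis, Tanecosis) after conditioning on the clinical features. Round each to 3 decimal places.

0.380, 0.317, 0.303

Multiply each prior by the joint likelihood of the clinical feature pattern (using 1 − P(present | H) for each absent clinical feature):
  Velow disorder: 0.133 × (1 − 0.09) × 0.58 = 0.070197
  Ostanosis: 0.580 × (1 − 0.28) × 0.14 = 0.058464
  Tanecosis: 0.287 × (1 − 0.79) × 0.93 = 0.056051
Normalizing constant Z = 0.070197 + 0.058464 + 0.056051 = 0.18471.
P(Velow disorder | evidence) = 0.070197 / 0.18471 ≈ 0.380
P(Ostanosis | evidence) = 0.058464 / 0.18471 ≈ 0.317
P(Tanecosis | evidence) = 0.056051 / 0.18471 ≈ 0.303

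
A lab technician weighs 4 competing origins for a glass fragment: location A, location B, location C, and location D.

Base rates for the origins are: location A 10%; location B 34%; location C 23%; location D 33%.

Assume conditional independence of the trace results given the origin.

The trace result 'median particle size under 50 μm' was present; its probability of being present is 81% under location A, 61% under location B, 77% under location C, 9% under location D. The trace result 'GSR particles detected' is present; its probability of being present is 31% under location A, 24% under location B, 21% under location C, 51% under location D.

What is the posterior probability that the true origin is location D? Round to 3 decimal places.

0.119

For each hypothesis, the unnormalized posterior weight is prior × product of the trace result likelihoods:
  location A: 0.10 × 0.81 × 0.31 = 0.02511
  location B: 0.34 × 0.61 × 0.24 = 0.049776
  location C: 0.23 × 0.77 × 0.21 = 0.037191
  location D: 0.33 × 0.09 × 0.51 = 0.015147
The unnormalized weights sum to 0.12722.
P(location D | evidence) = 0.015147 / 0.12722 ≈ 0.119.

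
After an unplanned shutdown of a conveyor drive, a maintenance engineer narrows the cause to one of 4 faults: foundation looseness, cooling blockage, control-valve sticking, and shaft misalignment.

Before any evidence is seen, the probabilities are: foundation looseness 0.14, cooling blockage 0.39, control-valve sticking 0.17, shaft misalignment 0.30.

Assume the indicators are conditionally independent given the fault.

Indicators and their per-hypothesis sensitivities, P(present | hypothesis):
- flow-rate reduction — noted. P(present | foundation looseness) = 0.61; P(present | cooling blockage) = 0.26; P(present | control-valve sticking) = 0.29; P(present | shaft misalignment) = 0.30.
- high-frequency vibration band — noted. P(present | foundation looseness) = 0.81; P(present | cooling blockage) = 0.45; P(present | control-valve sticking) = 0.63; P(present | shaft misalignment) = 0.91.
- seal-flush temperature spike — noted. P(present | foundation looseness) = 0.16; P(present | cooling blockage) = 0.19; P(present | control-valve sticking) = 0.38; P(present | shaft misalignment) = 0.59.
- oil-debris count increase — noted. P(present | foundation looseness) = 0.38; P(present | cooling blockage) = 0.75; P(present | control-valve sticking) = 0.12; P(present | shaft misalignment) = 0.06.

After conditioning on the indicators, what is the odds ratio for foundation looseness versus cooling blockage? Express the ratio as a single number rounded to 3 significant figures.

0.647

The normalizing constant cancels in an odds ratio, so compute prior × likelihood for the two hypotheses only:
  foundation looseness: 0.14 × 0.61 × 0.81 × 0.16 × 0.38 = 0.0042058
  cooling blockage: 0.39 × 0.26 × 0.45 × 0.19 × 0.75 = 0.0065023
Posterior odds = 0.0042058 / 0.0065023 ≈ 0.647.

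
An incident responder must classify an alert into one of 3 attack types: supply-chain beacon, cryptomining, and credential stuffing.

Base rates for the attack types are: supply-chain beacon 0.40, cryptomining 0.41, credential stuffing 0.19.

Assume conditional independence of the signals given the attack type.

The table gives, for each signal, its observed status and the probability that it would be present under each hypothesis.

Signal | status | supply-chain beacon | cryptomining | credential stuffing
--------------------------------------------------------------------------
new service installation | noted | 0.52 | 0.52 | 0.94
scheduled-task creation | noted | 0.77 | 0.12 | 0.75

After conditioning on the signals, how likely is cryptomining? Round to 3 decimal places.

0.080

For each hypothesis, the unnormalized posterior weight is prior × product of the signal likelihoods:
  supply-chain beacon: 0.40 × 0.52 × 0.77 = 0.16016
  cryptomining: 0.41 × 0.52 × 0.12 = 0.025584
  credential stuffing: 0.19 × 0.94 × 0.75 = 0.13395
Normalizing constant Z = 0.16016 + 0.025584 + 0.13395 = 0.31969.
P(cryptomining | evidence) = 0.025584 / 0.31969 ≈ 0.080.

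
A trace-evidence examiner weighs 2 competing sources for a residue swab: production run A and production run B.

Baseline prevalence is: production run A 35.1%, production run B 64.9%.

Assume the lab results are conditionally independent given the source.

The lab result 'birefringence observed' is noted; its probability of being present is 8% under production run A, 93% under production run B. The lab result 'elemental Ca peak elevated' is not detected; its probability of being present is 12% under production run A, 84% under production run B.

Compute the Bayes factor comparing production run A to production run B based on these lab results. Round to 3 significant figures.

0.473

The Bayes factor is the ratio of the joint likelihoods of the lab result pattern under the two hypotheses (using 1 − P(present | H) for each absent lab result).
  production run A: 0.08 × (1 − 0.12) = 0.0704
  production run B: 0.93 × (1 − 0.84) = 0.1488
Bayes factor = 0.0704 / 0.1488 ≈ 0.473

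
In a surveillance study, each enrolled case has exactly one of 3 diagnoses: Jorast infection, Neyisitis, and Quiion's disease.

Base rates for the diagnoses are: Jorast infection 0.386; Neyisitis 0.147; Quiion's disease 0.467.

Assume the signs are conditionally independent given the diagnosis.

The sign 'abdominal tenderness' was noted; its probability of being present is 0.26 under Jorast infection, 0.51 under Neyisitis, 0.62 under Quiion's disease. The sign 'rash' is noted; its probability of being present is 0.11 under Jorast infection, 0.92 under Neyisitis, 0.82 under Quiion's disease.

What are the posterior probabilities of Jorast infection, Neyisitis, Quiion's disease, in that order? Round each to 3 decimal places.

By Bayes' rule with conditional independence, the unnormalized weight for each hypothesis is prior × ∏ likelihoods:
  Jorast infection: 0.386 × 0.26 × 0.11 = 0.01104
  Neyisitis: 0.147 × 0.51 × 0.92 = 0.068972
  Quiion's disease: 0.467 × 0.62 × 0.82 = 0.23742
Normalizing constant Z = 0.01104 + 0.068972 + 0.23742 = 0.31743.
P(Jorast infection | evidence) = 0.01104 / 0.31743 ≈ 0.035
P(Neyisitis | evidence) = 0.068972 / 0.31743 ≈ 0.217
P(Quiion's disease | evidence) = 0.23742 / 0.31743 ≈ 0.748

0.035, 0.217, 0.748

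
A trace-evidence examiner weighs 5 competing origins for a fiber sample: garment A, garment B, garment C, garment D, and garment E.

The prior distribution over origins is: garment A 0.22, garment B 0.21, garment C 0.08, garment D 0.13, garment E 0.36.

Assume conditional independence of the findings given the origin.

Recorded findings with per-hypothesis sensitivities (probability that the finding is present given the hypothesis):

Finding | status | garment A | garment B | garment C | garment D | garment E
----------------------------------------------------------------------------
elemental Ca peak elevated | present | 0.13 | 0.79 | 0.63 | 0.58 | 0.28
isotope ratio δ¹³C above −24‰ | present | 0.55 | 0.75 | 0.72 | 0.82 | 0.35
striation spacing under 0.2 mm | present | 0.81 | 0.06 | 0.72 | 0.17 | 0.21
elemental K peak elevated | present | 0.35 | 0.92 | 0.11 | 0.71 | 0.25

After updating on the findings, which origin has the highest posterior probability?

Multiply each prior by the joint likelihood of the evidence pattern:
  garment A: 0.22 × 0.13 × 0.55 × 0.81 × 0.35 = 0.0044595
  garment B: 0.21 × 0.79 × 0.75 × 0.06 × 0.92 = 0.0068683
  garment C: 0.08 × 0.63 × 0.72 × 0.72 × 0.11 = 0.002874
  garment D: 0.13 × 0.58 × 0.82 × 0.17 × 0.71 = 0.0074626
  garment E: 0.36 × 0.28 × 0.35 × 0.21 × 0.25 = 0.0018522
Marginal likelihood of the evidence = 0.023517.
P(garment A | evidence) ≈ 0.0044595 / 0.023517 ≈ 0.190
P(garment B | evidence) ≈ 0.0068683 / 0.023517 ≈ 0.292
P(garment C | evidence) ≈ 0.002874 / 0.023517 ≈ 0.122
P(garment D | evidence) ≈ 0.0074626 / 0.023517 ≈ 0.317
P(garment E | evidence) ≈ 0.0018522 / 0.023517 ≈ 0.079
The largest is 0.317, so garment D is most probable.

garment D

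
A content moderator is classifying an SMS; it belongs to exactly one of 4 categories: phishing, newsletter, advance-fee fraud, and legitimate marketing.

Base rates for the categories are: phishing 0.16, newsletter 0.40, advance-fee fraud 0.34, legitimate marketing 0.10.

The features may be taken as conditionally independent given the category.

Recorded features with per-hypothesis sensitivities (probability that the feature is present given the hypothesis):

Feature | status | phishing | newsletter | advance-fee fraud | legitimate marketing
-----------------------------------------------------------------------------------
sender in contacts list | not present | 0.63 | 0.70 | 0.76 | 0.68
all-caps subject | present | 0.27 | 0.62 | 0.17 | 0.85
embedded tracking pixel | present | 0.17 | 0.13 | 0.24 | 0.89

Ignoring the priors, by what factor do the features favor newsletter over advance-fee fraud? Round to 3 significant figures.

Take the product of per-feature likelihoods under each hypothesis (using 1 − P(present | H) for each absent feature), then divide.
  newsletter: (1 − 0.70) × 0.62 × 0.13 = 0.02418
  advance-fee fraud: (1 − 0.76) × 0.17 × 0.24 = 0.009792
Bayes factor = 0.02418 / 0.009792 ≈ 2.47

2.47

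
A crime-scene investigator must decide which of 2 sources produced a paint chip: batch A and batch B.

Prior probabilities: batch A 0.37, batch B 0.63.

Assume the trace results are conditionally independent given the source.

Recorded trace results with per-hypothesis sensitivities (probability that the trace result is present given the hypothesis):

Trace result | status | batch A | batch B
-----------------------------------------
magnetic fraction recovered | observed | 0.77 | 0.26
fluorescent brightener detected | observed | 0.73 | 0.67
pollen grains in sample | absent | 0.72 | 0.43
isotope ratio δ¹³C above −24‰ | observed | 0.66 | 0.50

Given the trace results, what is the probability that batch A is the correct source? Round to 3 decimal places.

Multiply each prior by the joint likelihood of the trace result pattern (using 1 − P(present | H) for each absent trace result):
  batch A: 0.37 × 0.77 × 0.73 × (1 − 0.72) × 0.66 = 0.038434
  batch B: 0.63 × 0.26 × 0.67 × (1 − 0.43) × 0.50 = 0.031278
The unnormalized weights sum to 0.069712.
P(batch A | evidence) = 0.038434 / 0.069712 ≈ 0.551.

0.551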